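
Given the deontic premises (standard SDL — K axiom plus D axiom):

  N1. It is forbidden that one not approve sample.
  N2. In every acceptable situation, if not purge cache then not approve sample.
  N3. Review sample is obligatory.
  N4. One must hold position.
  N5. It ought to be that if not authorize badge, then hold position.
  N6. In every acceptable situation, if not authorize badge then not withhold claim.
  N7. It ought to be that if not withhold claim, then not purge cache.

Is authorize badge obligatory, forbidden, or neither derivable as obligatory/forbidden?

Obligatory

Premise 1, F(¬approve_sample), is equivalent to O(approve_sample).
The contrapositive of premise 2 (O(¬purge_cache → ¬approve_sample)) is O(approve_sample → purge_cache), and O(approve_sample) is already established, so O(purge_cache).
Premise 7 is O(¬withhold_claim → ¬purge_cache); contrapositively O(purge_cache → withhold_claim). Since O(purge_cache) holds, K gives O(withhold_claim).
The contrapositive of premise 6 (O(¬authorize_badge → ¬withhold_claim)) is O(withhold_claim → authorize_badge), and O(withhold_claim) is already established, so O(authorize_badge).
Premises 3, 4, 5 do not contribute to this derivation.
Hence authorize_badge is obligatory.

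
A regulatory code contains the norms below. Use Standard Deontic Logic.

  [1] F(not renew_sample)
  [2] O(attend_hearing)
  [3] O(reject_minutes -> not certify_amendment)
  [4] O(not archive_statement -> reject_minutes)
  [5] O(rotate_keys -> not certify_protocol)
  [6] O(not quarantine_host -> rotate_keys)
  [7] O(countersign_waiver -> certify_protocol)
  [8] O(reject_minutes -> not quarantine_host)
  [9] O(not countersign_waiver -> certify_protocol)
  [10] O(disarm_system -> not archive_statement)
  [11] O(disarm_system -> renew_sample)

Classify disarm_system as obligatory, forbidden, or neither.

Premises 7 and 9 are O(countersign_waiver -> certify_protocol) and O(not countersign_waiver -> certify_protocol); every ideal world satisfies countersign_waiver or not countersign_waiver, so in either case certify_protocol holds — hence O(certify_protocol).
Premise 5, O(rotate_keys -> not certify_protocol), contraposes to O(certify_protocol -> not rotate_keys); with O(certify_protocol) we get O(not rotate_keys).
Premise 6, O(not quarantine_host -> rotate_keys), contraposes to O(not rotate_keys -> quarantine_host); with O(not rotate_keys) we get O(quarantine_host).
Premise 8 is O(reject_minutes -> not quarantine_host); contrapositively O(quarantine_host -> not reject_minutes). Since O(quarantine_host) holds, K gives O(not reject_minutes).
Premise 4 is O(not archive_statement -> reject_minutes); contrapositively O(not reject_minutes -> archive_statement). Since O(not reject_minutes) holds, K gives O(archive_statement).
Premise 10, O(disarm_system -> not archive_statement), contraposes to O(archive_statement -> not disarm_system); with O(archive_statement) we get O(not disarm_system).
Premises 1, 2, 3, 11 do not contribute to this derivation.
Thus O(not disarm_system), which is F(disarm_system): disarm_system is forbidden.

Forbidden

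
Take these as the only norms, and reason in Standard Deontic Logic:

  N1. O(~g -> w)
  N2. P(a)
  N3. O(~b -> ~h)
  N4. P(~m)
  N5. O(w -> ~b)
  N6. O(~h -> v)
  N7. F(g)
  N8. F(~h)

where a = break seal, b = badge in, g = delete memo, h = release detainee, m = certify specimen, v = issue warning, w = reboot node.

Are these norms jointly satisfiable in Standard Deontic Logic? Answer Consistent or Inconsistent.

Inconsistent

Premise 8, F(~h), is equivalent to O(h).
Premise 3, O(~b -> ~h), contraposes to O(h -> b); with O(h) we get O(b).
Premise 5, O(w -> ~b), contraposes to O(b -> ~w); with O(b) we get O(~w).
Premise 1, O(~g -> w), contraposes to O(~w -> g); with O(~w) we get O(g).
However, F(g) at premise 7 amounts to O(~g).
We now have both O(g) and O(~g) — g is simultaneously obligatory and forbidden, violating the D-axiom.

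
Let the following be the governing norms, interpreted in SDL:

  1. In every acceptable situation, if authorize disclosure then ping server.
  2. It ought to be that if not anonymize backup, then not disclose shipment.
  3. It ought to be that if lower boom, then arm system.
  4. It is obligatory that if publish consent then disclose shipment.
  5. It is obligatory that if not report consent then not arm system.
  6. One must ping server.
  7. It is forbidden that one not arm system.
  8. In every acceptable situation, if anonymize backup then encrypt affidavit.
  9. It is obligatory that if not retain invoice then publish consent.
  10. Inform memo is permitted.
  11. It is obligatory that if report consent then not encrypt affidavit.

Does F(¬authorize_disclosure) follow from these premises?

No

Premise 1 is O(authorize_disclosure → ping_server); even if O(ping_server) held, inferring O(authorize_disclosure) would be affirming the consequent — invalid.
No other premise forces O(authorize_disclosure). An ideal world satisfying every premise can still have ¬authorize_disclosure true, so F(¬authorize_disclosure) is not derivable.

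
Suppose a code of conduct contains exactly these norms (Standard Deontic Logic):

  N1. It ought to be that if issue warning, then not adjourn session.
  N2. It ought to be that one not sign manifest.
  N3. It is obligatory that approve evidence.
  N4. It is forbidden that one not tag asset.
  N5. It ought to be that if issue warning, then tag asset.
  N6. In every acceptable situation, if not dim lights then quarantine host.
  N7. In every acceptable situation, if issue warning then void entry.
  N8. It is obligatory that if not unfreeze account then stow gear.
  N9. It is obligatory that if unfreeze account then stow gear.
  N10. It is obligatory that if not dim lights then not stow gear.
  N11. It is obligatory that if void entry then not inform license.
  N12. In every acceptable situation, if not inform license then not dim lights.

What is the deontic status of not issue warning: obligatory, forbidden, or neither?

Obligatory

Premises 9 and 8 are O(unfreeze_account → stow_gear) and O(¬unfreeze_account → stow_gear); every ideal world satisfies unfreeze_account or ¬unfreeze_account, so in either case stow_gear holds — hence O(stow_gear).
Premise 10, O(¬dim_lights → ¬stow_gear), contraposes to O(stow_gear → dim_lights); with O(stow_gear) we get O(dim_lights).
Premise 12 is O(¬inform_license → ¬dim_lights); contrapositively O(dim_lights → inform_license). Since O(dim_lights) holds, K gives O(inform_license).
Premise 11, O(void_entry → ¬inform_license), contraposes to O(inform_license → ¬void_entry); with O(inform_license) we get O(¬void_entry).
The contrapositive of premise 7 (O(issue_warning → void_entry)) is O(¬void_entry → ¬issue_warning), and O(¬void_entry) is already established, so O(¬issue_warning).
Premises 1, 2, 3, 4, 5, 6 do not contribute to this derivation.
Hence ¬issue_warning is obligatory.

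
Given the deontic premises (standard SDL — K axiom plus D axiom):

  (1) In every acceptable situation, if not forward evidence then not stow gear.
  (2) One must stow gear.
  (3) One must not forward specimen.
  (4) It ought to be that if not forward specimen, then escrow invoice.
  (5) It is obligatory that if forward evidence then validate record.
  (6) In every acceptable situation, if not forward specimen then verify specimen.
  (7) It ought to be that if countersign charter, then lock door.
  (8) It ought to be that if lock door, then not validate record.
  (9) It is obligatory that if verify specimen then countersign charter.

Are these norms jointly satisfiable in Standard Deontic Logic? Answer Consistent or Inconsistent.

Premise 2 gives O(stow_gear).
Premise 1, O(¬forward_evidence → ¬stow_gear), contraposes to O(stow_gear → forward_evidence); with O(stow_gear) we get O(forward_evidence).
With premise 5, O(forward_evidence → validate_record), the K-axiom yields O(validate_record).
Premise 8, O(lock_door → ¬validate_record), contraposes to O(validate_record → ¬lock_door); with O(validate_record) we get O(¬lock_door).
Premise 7, O(countersign_charter → lock_door), contraposes to O(¬lock_door → ¬countersign_charter); with O(¬lock_door) we get O(¬countersign_charter).
Premise 9, O(verify_specimen → countersign_charter), contraposes to O(¬countersign_charter → ¬verify_specimen); with O(¬countersign_charter) we get O(¬verify_specimen).
The contrapositive of premise 6 (O(¬forward_specimen → verify_specimen)) is O(¬verify_specimen → forward_specimen), and O(¬verify_specimen) is already established, so O(forward_specimen).
Yet premise 3 is F(forward_specimen), i.e. O(¬forward_specimen).
We now have both O(forward_specimen) and O(¬forward_specimen) — forward_specimen is simultaneously obligatory and forbidden, violating the D-axiom.

Inconsistent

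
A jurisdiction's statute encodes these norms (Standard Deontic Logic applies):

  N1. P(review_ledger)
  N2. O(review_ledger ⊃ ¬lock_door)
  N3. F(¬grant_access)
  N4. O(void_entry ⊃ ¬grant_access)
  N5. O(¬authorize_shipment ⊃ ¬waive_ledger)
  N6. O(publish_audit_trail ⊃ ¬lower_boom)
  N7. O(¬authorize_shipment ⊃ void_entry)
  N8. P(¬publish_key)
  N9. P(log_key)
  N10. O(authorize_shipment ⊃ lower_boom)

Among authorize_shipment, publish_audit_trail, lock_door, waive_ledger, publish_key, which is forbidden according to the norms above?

publish_audit_trail

Premise 3 is F(¬grant_access), i.e. O(grant_access).
The contrapositive of premise 4 (O(void_entry ⊃ ¬grant_access)) is O(grant_access ⊃ ¬void_entry), and O(grant_access) is already established, so O(¬void_entry).
Premise 7, O(¬authorize_shipment ⊃ void_entry), contraposes to O(¬void_entry ⊃ authorize_shipment); with O(¬void_entry) we get O(authorize_shipment).
From O(authorize_shipment) and premise 10, O(authorize_shipment ⊃ lower_boom), we obtain O(lower_boom).
Premise 6 is O(publish_audit_trail ⊃ ¬lower_boom); contrapositively O(lower_boom ⊃ ¬publish_audit_trail). Since O(lower_boom) holds, K gives O(¬publish_audit_trail).
So O(¬publish_audit_trail) holds, i.e. publish_audit_trail is forbidden. None of the other listed options is forbidden under the premises.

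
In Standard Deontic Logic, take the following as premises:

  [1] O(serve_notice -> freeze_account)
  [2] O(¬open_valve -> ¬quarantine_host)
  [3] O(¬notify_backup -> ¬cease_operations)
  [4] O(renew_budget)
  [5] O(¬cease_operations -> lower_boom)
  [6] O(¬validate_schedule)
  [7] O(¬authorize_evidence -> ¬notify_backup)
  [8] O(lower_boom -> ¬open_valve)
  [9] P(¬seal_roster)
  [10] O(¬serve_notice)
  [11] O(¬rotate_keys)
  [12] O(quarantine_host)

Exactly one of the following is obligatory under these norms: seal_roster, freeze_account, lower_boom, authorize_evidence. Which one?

authorize_evidence

Premise 12 gives O(quarantine_host).
Premise 2 is O(¬open_valve -> ¬quarantine_host); contrapositively O(quarantine_host -> open_valve). Since O(quarantine_host) holds, K gives O(open_valve).
Premise 8, O(lower_boom -> ¬open_valve), contraposes to O(open_valve -> ¬lower_boom); with O(open_valve) we get O(¬lower_boom).
Premise 5 is O(¬cease_operations -> lower_boom); contrapositively O(¬lower_boom -> cease_operations). Since O(¬lower_boom) holds, K gives O(cease_operations).
Premise 3 is O(¬notify_backup -> ¬cease_operations); contrapositively O(cease_operations -> notify_backup). Since O(cease_operations) holds, K gives O(notify_backup).
The contrapositive of premise 7 (O(¬authorize_evidence -> ¬notify_backup)) is O(notify_backup -> authorize_evidence), and O(notify_backup) is already established, so O(authorize_evidence).
So O(authorize_evidence) holds — authorize_evidence is obligatory. None of the other listed options is made obligatory by any chain of premises.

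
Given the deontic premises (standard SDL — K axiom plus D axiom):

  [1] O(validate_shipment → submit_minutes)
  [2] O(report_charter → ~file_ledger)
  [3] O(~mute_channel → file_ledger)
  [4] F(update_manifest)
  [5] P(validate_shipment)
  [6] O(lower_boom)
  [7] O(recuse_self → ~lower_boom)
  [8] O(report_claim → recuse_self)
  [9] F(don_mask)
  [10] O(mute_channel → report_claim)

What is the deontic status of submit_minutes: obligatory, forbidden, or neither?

Neither

Premise 1 is O(validate_shipment → submit_minutes), but O(validate_shipment) is not derivable from the premises (the permission P(validate_shipment) asserts only ~O(~validate_shipment), not O(validate_shipment)), so it does not yield O(submit_minutes).
No premise or chain of K-axiom applications forces O(submit_minutes), and none forces O(~submit_minutes). So submit_minutes is neither obligatory nor forbidden under these norms.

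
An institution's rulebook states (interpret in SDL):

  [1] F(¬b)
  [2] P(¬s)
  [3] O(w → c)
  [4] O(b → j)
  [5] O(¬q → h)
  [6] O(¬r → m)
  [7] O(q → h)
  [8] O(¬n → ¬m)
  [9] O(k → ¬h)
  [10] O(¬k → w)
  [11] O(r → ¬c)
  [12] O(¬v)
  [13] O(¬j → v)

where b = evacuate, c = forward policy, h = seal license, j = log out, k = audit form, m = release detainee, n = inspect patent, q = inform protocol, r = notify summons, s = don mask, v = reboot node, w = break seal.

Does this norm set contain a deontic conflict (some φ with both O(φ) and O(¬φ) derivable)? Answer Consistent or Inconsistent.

Consistent

Premise 13 is O(¬j → v), but O(¬j) is not derivable from the premises, so it does not yield O(v).
So O(v) is not derivable, and the apparent clash with O(¬v) does not arise.
A world satisfying every obligation exists (e.g. b=true, c=true, h=true, j=true, k=false, m=true, n=true, q=false, r=false, s=false, v=false, w=true); no atom is both obligatory and forbidden, so the set is consistent.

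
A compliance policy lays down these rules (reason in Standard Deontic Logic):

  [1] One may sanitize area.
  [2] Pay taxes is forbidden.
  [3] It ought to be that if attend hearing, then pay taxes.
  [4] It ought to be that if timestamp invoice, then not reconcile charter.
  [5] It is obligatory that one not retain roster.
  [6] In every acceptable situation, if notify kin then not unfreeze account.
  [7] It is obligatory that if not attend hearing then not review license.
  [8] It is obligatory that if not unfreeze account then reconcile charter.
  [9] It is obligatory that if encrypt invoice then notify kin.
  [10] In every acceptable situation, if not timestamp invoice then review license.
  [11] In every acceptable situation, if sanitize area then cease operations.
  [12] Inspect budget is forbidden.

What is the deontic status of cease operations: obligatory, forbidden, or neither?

Neither

Premise 11 is O(sanitize_area → cease_operations), but O(sanitize_area) is not derivable from the premises (the permission P(sanitize_area) asserts only ¬O(¬sanitize_area), not O(sanitize_area)), so it does not yield O(cease_operations).
No premise or chain of K-axiom applications forces O(cease_operations), and none forces O(¬cease_operations). So cease_operations is neither obligatory nor forbidden under these norms.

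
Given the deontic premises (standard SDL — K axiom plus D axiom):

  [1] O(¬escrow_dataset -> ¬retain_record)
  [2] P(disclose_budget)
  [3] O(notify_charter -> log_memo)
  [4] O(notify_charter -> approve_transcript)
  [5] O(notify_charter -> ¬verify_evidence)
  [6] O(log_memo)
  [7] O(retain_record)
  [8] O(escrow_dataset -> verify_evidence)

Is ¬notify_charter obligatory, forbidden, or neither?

Obligatory

Premise 7 gives O(retain_record).
Premise 1, O(¬escrow_dataset -> ¬retain_record), contraposes to O(retain_record -> escrow_dataset); with O(retain_record) we get O(escrow_dataset).
With premise 8, O(escrow_dataset -> verify_evidence), the K-axiom yields O(verify_evidence).
Premise 5, O(notify_charter -> ¬verify_evidence), contraposes to O(verify_evidence -> ¬notify_charter); with O(verify_evidence) we get O(¬notify_charter).
Premises 2, 3, 4, 6 do not contribute to this derivation.
Hence ¬notify_charter is obligatory.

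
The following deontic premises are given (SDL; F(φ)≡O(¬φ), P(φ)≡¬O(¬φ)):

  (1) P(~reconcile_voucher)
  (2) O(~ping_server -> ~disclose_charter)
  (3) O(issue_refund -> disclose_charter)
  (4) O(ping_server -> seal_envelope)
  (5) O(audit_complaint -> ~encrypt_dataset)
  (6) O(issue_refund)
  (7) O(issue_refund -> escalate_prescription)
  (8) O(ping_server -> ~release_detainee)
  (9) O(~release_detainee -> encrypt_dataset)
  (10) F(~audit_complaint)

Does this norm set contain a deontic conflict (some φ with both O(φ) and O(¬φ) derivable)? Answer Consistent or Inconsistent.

F(~audit_complaint) at premise 10 means O(audit_complaint).
Applying K to premise 5 (O(audit_complaint -> ~encrypt_dataset)) and O(audit_complaint) yields O(~encrypt_dataset).
Premise 9, O(~release_detainee -> encrypt_dataset), contraposes to O(~encrypt_dataset -> release_detainee); with O(~encrypt_dataset) we get O(release_detainee).
Premise 8, O(ping_server -> ~release_detainee), contraposes to O(release_detainee -> ~ping_server); with O(release_detainee) we get O(~ping_server).
With premise 2, O(~ping_server -> ~disclose_charter), the K-axiom yields O(~disclose_charter).
Premise 3 is O(issue_refund -> disclose_charter); contrapositively O(~disclose_charter -> ~issue_refund). Since O(~disclose_charter) holds, K gives O(~issue_refund).
Yet premise 6 states O(issue_refund).
We now have both O(~issue_refund) and O(issue_refund) — issue_refund is simultaneously obligatory and forbidden, violating the D-axiom.

Inconsistent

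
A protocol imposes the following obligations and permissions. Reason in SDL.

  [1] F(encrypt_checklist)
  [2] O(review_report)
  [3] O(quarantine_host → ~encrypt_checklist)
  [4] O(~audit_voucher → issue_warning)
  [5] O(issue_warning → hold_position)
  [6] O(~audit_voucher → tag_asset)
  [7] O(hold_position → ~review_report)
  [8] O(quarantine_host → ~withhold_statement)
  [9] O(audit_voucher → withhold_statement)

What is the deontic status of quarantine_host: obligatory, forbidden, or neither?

Forbidden

From premise 2 we have O(review_report).
Premise 7, O(hold_position → ~review_report), contraposes to O(review_report → ~hold_position); with O(review_report) we get O(~hold_position).
Premise 5, O(issue_warning → hold_position), contraposes to O(~hold_position → ~issue_warning); with O(~hold_position) we get O(~issue_warning).
The contrapositive of premise 4 (O(~audit_voucher → issue_warning)) is O(~issue_warning → audit_voucher), and O(~issue_warning) is already established, so O(audit_voucher).
Premise 9 is O(audit_voucher → withhold_statement); since O(audit_voucher), deontic closure gives O(withhold_statement).
The contrapositive of premise 8 (O(quarantine_host → ~withhold_statement)) is O(withhold_statement → ~quarantine_host), and O(withhold_statement) is already established, so O(~quarantine_host).
Premises 1, 3, 6 do not contribute to this derivation.
Thus O(~quarantine_host), which is F(quarantine_host): quarantine_host is forbidden.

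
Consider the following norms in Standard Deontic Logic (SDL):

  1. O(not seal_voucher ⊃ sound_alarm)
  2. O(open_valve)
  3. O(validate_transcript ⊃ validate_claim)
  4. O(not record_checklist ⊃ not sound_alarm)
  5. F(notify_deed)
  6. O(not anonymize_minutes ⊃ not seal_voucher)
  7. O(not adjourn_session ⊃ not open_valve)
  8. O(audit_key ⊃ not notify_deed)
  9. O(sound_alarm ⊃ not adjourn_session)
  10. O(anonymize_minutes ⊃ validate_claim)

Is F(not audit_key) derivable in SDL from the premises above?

Premise 8 is O(audit_key ⊃ not notify_deed); even if O(not notify_deed) held, inferring O(audit_key) would be affirming the consequent — invalid.
No other premise forces O(audit_key). An ideal world satisfying every premise can still have not audit_key true, so F(not audit_key) is not derivable.

No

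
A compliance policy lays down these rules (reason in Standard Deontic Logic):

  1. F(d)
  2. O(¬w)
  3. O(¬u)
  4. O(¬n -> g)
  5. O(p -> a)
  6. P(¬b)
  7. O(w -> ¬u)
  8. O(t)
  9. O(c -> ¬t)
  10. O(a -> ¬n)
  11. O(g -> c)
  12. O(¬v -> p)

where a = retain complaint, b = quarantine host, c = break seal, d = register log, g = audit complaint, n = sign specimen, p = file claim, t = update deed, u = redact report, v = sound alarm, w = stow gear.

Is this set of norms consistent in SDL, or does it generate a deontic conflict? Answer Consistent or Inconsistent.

Consistent

Premise 7 is O(w -> ¬u); even if O(¬u) held, inferring O(w) would be affirming the consequent — invalid.
So O(w) is not derivable, and the apparent clash with O(¬w) does not arise.
A world satisfying every obligation exists (e.g. a=false, b=false, c=false, d=false, g=false, n=true, p=false, t=true, u=false, v=true, w=false); no atom is both obligatory and forbidden, so the set is consistent.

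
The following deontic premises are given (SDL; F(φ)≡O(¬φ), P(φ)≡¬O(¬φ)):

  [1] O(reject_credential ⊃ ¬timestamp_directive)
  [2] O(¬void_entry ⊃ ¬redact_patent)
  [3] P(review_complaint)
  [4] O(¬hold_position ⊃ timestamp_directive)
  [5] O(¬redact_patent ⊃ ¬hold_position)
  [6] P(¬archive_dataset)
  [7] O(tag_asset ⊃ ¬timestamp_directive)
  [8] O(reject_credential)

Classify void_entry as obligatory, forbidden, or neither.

Obligatory

Premise 8 states O(reject_credential) outright.
Applying K to premise 1 (O(reject_credential ⊃ ¬timestamp_directive)) and O(reject_credential) yields O(¬timestamp_directive).
Premise 4, O(¬hold_position ⊃ timestamp_directive), contraposes to O(¬timestamp_directive ⊃ hold_position); with O(¬timestamp_directive) we get O(hold_position).
The contrapositive of premise 5 (O(¬redact_patent ⊃ ¬hold_position)) is O(hold_position ⊃ redact_patent), and O(hold_position) is already established, so O(redact_patent).
Premise 2 is O(¬void_entry ⊃ ¬redact_patent); contrapositively O(redact_patent ⊃ void_entry). Since O(redact_patent) holds, K gives O(void_entry).
Premises 3, 6, 7 do not contribute to this derivation.
Hence void_entry is obligatory.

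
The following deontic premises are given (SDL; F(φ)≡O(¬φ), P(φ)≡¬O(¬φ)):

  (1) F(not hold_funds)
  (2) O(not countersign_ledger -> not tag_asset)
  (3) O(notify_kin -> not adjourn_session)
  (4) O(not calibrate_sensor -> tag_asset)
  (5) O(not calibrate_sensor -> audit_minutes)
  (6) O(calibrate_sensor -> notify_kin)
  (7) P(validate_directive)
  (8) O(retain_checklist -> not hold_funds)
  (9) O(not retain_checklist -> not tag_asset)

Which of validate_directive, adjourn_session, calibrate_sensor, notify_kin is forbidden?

adjourn_session

Premise 1, F(not hold_funds), is equivalent to O(hold_funds).
Premise 8 is O(retain_checklist -> not hold_funds); contrapositively O(hold_funds -> not retain_checklist). Since O(hold_funds) holds, K gives O(not retain_checklist).
From O(not retain_checklist) and premise 9, O(not retain_checklist -> not tag_asset), we obtain O(not tag_asset).
Premise 4, O(not calibrate_sensor -> tag_asset), contraposes to O(not tag_asset -> calibrate_sensor); with O(not tag_asset) we get O(calibrate_sensor).
From O(calibrate_sensor) and premise 6, O(calibrate_sensor -> notify_kin), we obtain O(notify_kin).
With premise 3, O(notify_kin -> not adjourn_session), the K-axiom yields O(not adjourn_session).
So O(not adjourn_session) holds, i.e. adjourn_session is forbidden. None of the other listed options is forbidden under the premises.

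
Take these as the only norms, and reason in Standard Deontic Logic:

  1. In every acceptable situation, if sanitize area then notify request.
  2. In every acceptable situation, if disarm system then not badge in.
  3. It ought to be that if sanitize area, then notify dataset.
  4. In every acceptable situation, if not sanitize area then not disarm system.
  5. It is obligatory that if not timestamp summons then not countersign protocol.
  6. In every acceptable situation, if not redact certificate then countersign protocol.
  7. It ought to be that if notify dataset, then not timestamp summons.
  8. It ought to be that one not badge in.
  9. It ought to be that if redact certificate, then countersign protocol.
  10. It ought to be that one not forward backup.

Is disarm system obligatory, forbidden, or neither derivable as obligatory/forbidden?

Forbidden

Premises 9 and 6 cover both cases: O(redact_certificate → countersign_protocol) and O(¬redact_certificate → countersign_protocol). Since redact_certificate ∨ ¬redact_certificate is a tautology, O(countersign_protocol) follows.
The contrapositive of premise 5 (O(¬timestamp_summons → ¬countersign_protocol)) is O(countersign_protocol → timestamp_summons), and O(countersign_protocol) is already established, so O(timestamp_summons).
The contrapositive of premise 7 (O(notify_dataset → ¬timestamp_summons)) is O(timestamp_summons → ¬notify_dataset), and O(timestamp_summons) is already established, so O(¬notify_dataset).
The contrapositive of premise 3 (O(sanitize_area → notify_dataset)) is O(¬notify_dataset → ¬sanitize_area), and O(¬notify_dataset) is already established, so O(¬sanitize_area).
Premise 4 is O(¬sanitize_area → ¬disarm_system); since O(¬sanitize_area), deontic closure gives O(¬disarm_system).
Premises 1, 2, 8, 10 do not contribute to this derivation.
Thus O(¬disarm_system), which is F(disarm_system): disarm_system is forbidden.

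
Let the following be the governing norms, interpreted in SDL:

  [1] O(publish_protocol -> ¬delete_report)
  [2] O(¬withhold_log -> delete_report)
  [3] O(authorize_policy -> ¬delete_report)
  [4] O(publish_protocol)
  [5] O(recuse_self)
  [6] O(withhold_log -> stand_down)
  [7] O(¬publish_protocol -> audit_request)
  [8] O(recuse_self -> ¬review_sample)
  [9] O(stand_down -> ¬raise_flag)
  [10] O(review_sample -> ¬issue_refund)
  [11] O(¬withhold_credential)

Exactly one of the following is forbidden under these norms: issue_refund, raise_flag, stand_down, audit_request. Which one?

raise_flag

From premise 4 we have O(publish_protocol).
Applying K to premise 1 (O(publish_protocol -> ¬delete_report)) and O(publish_protocol) yields O(¬delete_report).
Premise 2 is O(¬withhold_log -> delete_report); contrapositively O(¬delete_report -> withhold_log). Since O(¬delete_report) holds, K gives O(withhold_log).
Premise 6 is O(withhold_log -> stand_down); since O(withhold_log), deontic closure gives O(stand_down).
From O(stand_down) and premise 9, O(stand_down -> ¬raise_flag), we obtain O(¬raise_flag).
So O(¬raise_flag) holds, i.e. raise_flag is forbidden. None of the other listed options is forbidden under the premises.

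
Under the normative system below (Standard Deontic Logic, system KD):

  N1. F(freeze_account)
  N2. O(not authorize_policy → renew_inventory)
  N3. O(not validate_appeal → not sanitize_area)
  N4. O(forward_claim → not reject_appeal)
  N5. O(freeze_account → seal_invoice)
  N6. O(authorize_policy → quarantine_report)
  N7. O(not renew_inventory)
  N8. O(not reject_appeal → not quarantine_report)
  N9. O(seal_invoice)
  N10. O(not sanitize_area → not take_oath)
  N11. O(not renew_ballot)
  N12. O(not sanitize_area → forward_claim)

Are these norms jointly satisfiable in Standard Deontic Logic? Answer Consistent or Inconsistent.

Premise 5 is O(freeze_account → seal_invoice); even if O(seal_invoice) held, inferring O(freeze_account) would be affirming the consequent — invalid.
So O(freeze_account) is not derivable, and the apparent clash with O(not freeze_account) does not arise.
A world satisfying every obligation exists (e.g. authorize_policy=true, forward_claim=false, freeze_account=false, quarantine_report=true, reject_appeal=true, renew_ballot=false, renew_inventory=false, sanitize_area=true, seal_invoice=true, take_oath=false, validate_appeal=true); no atom is both obligatory and forbidden, so the set is consistent.

Consistent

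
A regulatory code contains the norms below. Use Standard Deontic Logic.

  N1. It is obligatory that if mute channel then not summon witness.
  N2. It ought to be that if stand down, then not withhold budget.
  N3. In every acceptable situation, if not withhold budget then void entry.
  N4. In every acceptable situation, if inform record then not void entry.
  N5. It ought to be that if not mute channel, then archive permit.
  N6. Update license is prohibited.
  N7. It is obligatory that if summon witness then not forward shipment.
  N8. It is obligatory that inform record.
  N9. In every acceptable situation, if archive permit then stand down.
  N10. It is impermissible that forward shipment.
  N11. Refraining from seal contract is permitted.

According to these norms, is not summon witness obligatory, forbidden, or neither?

Obligatory

Premise 8 states O(inform_record) outright.
With premise 4, O(inform_record → ¬void_entry), the K-axiom yields O(¬void_entry).
Premise 3 is O(¬withhold_budget → void_entry); contrapositively O(¬void_entry → withhold_budget). Since O(¬void_entry) holds, K gives O(withhold_budget).
Premise 2, O(stand_down → ¬withhold_budget), contraposes to O(withhold_budget → ¬stand_down); with O(withhold_budget) we get O(¬stand_down).
Premise 9, O(archive_permit → stand_down), contraposes to O(¬stand_down → ¬archive_permit); with O(¬stand_down) we get O(¬archive_permit).
Premise 5 is O(¬mute_channel → archive_permit); contrapositively O(¬archive_permit → mute_channel). Since O(¬archive_permit) holds, K gives O(mute_channel).
With premise 1, O(mute_channel → ¬summon_witness), the K-axiom yields O(¬summon_witness).
Premises 6, 7, 10, 11 do not contribute to this derivation.
Hence ¬summon_witness is obligatory.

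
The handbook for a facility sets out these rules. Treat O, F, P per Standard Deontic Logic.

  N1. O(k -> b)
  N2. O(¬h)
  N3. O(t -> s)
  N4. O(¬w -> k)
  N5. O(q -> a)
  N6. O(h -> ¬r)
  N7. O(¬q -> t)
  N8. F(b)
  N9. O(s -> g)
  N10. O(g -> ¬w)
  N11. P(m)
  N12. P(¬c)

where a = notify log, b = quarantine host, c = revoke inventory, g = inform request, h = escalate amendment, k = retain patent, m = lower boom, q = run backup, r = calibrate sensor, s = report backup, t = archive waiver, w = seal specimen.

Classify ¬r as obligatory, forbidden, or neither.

Premise 6 is O(h -> ¬r), but O(h) is not derivable from the premises, so it does not yield O(¬r).
No premise or chain of K-axiom applications forces O(¬r), and none forces O(r). So ¬r is neither obligatory nor forbidden under these norms.

Neither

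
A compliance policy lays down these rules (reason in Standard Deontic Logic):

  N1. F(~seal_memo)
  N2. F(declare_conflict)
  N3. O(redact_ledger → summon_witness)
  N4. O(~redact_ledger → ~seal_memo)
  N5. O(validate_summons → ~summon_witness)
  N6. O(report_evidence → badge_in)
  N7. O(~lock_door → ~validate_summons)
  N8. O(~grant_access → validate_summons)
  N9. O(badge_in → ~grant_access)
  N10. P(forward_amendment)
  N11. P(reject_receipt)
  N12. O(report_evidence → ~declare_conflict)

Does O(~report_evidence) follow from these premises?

Premise 1 is F(~seal_memo), i.e. O(seal_memo).
Premise 4, O(~redact_ledger → ~seal_memo), contraposes to O(seal_memo → redact_ledger); with O(seal_memo) we get O(redact_ledger).
With premise 3, O(redact_ledger → summon_witness), the K-axiom yields O(summon_witness).
Premise 5 is O(validate_summons → ~summon_witness); contrapositively O(summon_witness → ~validate_summons). Since O(summon_witness) holds, K gives O(~validate_summons).
Premise 8 is O(~grant_access → validate_summons); contrapositively O(~validate_summons → grant_access). Since O(~validate_summons) holds, K gives O(grant_access).
Premise 9 is O(badge_in → ~grant_access); contrapositively O(grant_access → ~badge_in). Since O(grant_access) holds, K gives O(~badge_in).
The contrapositive of premise 6 (O(report_evidence → badge_in)) is O(~badge_in → ~report_evidence), and O(~badge_in) is already established, so O(~report_evidence).
Premises 2, 7, 10, 11, 12 do not contribute to this derivation.
So O(~report_evidence) follows.

Yes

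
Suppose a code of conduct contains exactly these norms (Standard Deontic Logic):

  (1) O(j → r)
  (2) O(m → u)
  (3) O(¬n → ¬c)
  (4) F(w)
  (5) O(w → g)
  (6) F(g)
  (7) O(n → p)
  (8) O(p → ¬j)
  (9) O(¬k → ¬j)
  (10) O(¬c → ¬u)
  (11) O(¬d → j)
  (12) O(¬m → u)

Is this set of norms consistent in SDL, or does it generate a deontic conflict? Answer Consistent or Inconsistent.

Consistent

Premise 5 is O(w → g), but O(w) is not derivable from the premises, so it does not yield O(g).
So O(g) is not derivable, and the apparent clash with O(¬g) does not arise.
A world satisfying every obligation exists (e.g. c=true, d=true, g=false, j=false, k=false, m=false, n=true, p=true, r=false, u=true, w=false); no atom is both obligatory and forbidden, so the set is consistent.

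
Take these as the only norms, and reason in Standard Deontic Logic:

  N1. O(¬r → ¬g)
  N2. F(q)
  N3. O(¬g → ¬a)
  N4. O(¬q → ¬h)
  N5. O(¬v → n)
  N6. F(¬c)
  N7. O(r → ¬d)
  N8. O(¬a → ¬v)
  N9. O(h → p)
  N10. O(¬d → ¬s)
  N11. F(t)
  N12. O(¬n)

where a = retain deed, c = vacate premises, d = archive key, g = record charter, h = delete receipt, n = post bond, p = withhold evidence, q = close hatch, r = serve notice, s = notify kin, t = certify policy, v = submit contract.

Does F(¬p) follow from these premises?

No

Premise 9 is O(h → p), but O(h) is not derivable from the premises, so it does not yield O(p).
No other premise forces O(p). An ideal world satisfying every premise can still have ¬p true, so F(¬p) is not derivable.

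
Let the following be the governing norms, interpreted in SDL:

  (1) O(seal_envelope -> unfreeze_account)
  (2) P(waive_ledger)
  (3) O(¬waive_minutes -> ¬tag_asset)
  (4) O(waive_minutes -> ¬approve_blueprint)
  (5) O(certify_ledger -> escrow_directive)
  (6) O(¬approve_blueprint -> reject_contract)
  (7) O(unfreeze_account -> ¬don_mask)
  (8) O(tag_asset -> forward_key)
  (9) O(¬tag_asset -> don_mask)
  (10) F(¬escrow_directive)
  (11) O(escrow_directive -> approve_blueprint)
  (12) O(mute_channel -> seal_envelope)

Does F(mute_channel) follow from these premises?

Yes

Premise 10 is F(¬escrow_directive), i.e. O(escrow_directive).
From O(escrow_directive) and premise 11, O(escrow_directive -> approve_blueprint), we obtain O(approve_blueprint).
Premise 4, O(waive_minutes -> ¬approve_blueprint), contraposes to O(approve_blueprint -> ¬waive_minutes); with O(approve_blueprint) we get O(¬waive_minutes).
From O(¬waive_minutes) and premise 3, O(¬waive_minutes -> ¬tag_asset), we obtain O(¬tag_asset).
Applying K to premise 9 (O(¬tag_asset -> don_mask)) and O(¬tag_asset) yields O(don_mask).
The contrapositive of premise 7 (O(unfreeze_account -> ¬don_mask)) is O(don_mask -> ¬unfreeze_account), and O(don_mask) is already established, so O(¬unfreeze_account).
Premise 1 is O(seal_envelope -> unfreeze_account); contrapositively O(¬unfreeze_account -> ¬seal_envelope). Since O(¬unfreeze_account) holds, K gives O(¬seal_envelope).
The contrapositive of premise 12 (O(mute_channel -> seal_envelope)) is O(¬seal_envelope -> ¬mute_channel), and O(¬seal_envelope) is already established, so O(¬mute_channel).
Premises 2, 5, 6, 8 do not contribute to this derivation.
So O(¬mute_channel) holds, i.e. F(mute_channel). The claim follows.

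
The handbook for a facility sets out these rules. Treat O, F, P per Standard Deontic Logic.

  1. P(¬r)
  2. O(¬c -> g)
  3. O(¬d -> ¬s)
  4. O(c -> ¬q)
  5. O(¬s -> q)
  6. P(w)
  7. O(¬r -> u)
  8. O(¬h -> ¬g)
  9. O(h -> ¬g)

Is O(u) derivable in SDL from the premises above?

No

Premise 7 is O(¬r -> u), but O(¬r) is not derivable from the premises (the permission P(¬r) asserts only ¬O(r), not O(¬r)), so it does not yield O(u).
No other premise forces O(u). An ideal world satisfying every premise can still have u false, so O(u) is not derivable.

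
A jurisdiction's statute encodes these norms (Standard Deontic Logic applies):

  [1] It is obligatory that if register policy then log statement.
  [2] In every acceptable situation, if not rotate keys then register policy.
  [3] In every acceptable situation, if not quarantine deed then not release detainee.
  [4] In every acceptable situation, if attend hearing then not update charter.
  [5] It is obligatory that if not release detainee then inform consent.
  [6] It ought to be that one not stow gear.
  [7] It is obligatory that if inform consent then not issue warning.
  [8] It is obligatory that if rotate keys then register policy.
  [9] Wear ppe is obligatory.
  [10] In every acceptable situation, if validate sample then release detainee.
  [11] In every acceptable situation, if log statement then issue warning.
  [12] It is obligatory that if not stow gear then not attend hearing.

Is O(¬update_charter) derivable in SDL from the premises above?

Premise 4 is O(attend_hearing → ¬update_charter), but O(attend_hearing) is not derivable from the premises, so it does not yield O(¬update_charter).
No other premise forces O(¬update_charter). An ideal world satisfying every premise can still have ¬update_charter false, so O(¬update_charter) is not derivable.

No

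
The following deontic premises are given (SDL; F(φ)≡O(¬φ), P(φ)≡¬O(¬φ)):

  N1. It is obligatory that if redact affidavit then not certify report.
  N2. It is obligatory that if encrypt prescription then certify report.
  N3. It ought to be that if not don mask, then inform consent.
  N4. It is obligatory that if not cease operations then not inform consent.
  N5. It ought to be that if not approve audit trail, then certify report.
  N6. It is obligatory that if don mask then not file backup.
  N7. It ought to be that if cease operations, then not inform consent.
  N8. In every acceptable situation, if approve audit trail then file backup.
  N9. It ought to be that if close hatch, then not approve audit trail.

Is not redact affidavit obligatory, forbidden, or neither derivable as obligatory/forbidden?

Obligatory

Premises 4 and 7 are O(¬cease_operations → ¬inform_consent) and O(cease_operations → ¬inform_consent); every ideal world satisfies ¬cease_operations or cease_operations, so in either case ¬inform_consent holds — hence O(¬inform_consent).
Premise 3, O(¬don_mask → inform_consent), contraposes to O(¬inform_consent → don_mask); with O(¬inform_consent) we get O(don_mask).
Premise 6 is O(don_mask → ¬file_backup); since O(don_mask), deontic closure gives O(¬file_backup).
Premise 8, O(approve_audit_trail → file_backup), contraposes to O(¬file_backup → ¬approve_audit_trail); with O(¬file_backup) we get O(¬approve_audit_trail).
With premise 5, O(¬approve_audit_trail → certify_report), the K-axiom yields O(certify_report).
Premise 1 is O(redact_affidavit → ¬certify_report); contrapositively O(certify_report → ¬redact_affidavit). Since O(certify_report) holds, K gives O(¬redact_affidavit).
Premises 2, 9 do not contribute to this derivation.
Hence ¬redact_affidavit is obligatory.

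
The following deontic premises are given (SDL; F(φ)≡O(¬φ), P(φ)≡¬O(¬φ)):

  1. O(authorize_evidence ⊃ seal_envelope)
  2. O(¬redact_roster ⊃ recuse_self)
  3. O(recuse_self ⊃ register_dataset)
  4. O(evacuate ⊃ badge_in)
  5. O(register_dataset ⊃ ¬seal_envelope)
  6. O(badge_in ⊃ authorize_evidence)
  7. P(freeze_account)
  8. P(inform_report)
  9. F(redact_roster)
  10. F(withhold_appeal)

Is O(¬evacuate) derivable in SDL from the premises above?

F(redact_roster) at premise 9 means O(¬redact_roster).
Premise 2 is O(¬redact_roster ⊃ recuse_self); since O(¬redact_roster), deontic closure gives O(recuse_self).
With premise 3, O(recuse_self ⊃ register_dataset), the K-axiom yields O(register_dataset).
Applying K to premise 5 (O(register_dataset ⊃ ¬seal_envelope)) and O(register_dataset) yields O(¬seal_envelope).
Premise 1 is O(authorize_evidence ⊃ seal_envelope); contrapositively O(¬seal_envelope ⊃ ¬authorize_evidence). Since O(¬seal_envelope) holds, K gives O(¬authorize_evidence).
Premise 6 is O(badge_in ⊃ authorize_evidence); contrapositively O(¬authorize_evidence ⊃ ¬badge_in). Since O(¬authorize_evidence) holds, K gives O(¬badge_in).
Premise 4, O(evacuate ⊃ badge_in), contraposes to O(¬badge_in ⊃ ¬evacuate); with O(¬badge_in) we get O(¬evacuate).
Premises 7, 8, 10 do not contribute to this derivation.
So O(¬evacuate) follows.

Yes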